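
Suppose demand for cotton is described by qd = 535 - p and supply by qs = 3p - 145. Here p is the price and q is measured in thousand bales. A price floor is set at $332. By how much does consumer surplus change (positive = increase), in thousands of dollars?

-46008

Equilibrium: 535 - p = 3p - 145, so 680 = 4p and p* = 170, q* = 365.
Because the floor (332) lies above the market-clearing price, it is binding.
At p = 332: qd = 535 - 332 = 203 and qs = 3·332 - 145 = 851.
Consumer surplus without the control is ½ · (535 - 170) · 365 = 66612.5.
With the floor, consumers buy 203 units at 332, so CS = ½ · (535 - 332) · 203 = 20604.5.
Change in consumer surplus = 20604.5 - 66612.5 = -46008.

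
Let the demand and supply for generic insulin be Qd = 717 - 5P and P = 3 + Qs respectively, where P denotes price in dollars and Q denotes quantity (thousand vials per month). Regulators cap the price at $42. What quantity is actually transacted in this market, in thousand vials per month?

39

Rearranging supply gives Qs = P - 3. Without the control the market clears where 717 - 5P = P - 3, i.e. P* = 120 and Q* = 117.
Since 42 < 120, the ceiling is binding.
At P = 42: Qd = 717 - 5·42 = 507 and Qs = 42 - 3 = 39.
The quantity actually transacted is the short side, supply: 39.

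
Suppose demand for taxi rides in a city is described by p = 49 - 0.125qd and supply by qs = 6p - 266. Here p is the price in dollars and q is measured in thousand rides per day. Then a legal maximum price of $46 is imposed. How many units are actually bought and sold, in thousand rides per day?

10

Rearranging demand gives qd = 392 - 8p. Equilibrium: 392 - 8p = 6p - 266, so 658 = 14p and p* = 47, q* = 16.
Because the ceiling (46) lies below the market-clearing price, it is binding.
At p = 46: qd = 392 - 8·46 = 24 and qs = 6·46 - 266 = 10.
The quantity actually transacted is the short side, supply: 10.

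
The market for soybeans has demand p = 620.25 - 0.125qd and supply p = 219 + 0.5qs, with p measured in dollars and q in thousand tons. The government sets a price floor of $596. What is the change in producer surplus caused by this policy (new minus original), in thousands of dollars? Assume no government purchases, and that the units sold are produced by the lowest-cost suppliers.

Rearranging demand gives qd = 4962 - 8p; rearranging supply gives qs = 2p - 438. Setting quantity demanded equal to quantity supplied, 4962 - 8p = 2p - 438, gives p* = 540 and q* = 642.
Since 596 > 540, the floor is binding.
At p = 596: qd = 4962 - 8·596 = 194 and qs = 2·596 - 438 = 754.
Producer surplus without the control is ½ · (540 - 219) · 642 = 103041.
With the floor, 194 units are sold at 596. The supply price at q = 194 is 316, so PS = ½ · [(596 - 219) + (596 - 316)] · 194 = 63729.
Change in producer surplus = 63729 - 103041 = -39312.

-39312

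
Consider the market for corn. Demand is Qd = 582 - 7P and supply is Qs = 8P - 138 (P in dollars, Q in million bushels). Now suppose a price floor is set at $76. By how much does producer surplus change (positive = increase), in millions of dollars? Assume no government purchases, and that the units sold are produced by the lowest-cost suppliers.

Setting quantity demanded equal to quantity supplied, 582 - 7P = 8P - 138, gives P* = 48 and Q* = 246.
Since 76 > 48, the floor is binding.
At P = 76: Qd = 582 - 7·76 = 50 and Qs = 8·76 - 138 = 470.
Producer surplus without the control is ½ · (48 - 17.25) · 246 = 3782.25.
With the floor, 50 units are sold at 76. The supply price at Q = 50 is 23.5, so PS = ½ · [(76 - 17.25) + (76 - 23.5)] · 50 = 2781.25.
Change in producer surplus = 2781.25 - 3782.25 = -1001.

-1001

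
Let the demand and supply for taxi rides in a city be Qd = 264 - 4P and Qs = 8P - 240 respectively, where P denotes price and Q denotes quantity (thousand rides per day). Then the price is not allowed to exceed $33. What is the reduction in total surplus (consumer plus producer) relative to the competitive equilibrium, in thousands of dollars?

Setting quantity demanded equal to quantity supplied, 264 - 4P = 8P - 240, gives P* = 42 and Q* = 96.
The ceiling of 33 is below the equilibrium price 42, so it binds.
At P = 33: Qd = 264 - 4·33 = 132 and Qs = 8·33 - 240 = 24.
Quantity traded falls to 24. At Q = 24 the demand price is (264 - 24)/4 = 60 and the supply price is (240 + 24)/8 = 33.
Deadweight loss = ½ · (60 - 33) · (96 - 24) = ½ · 27 · 72 = 972.

972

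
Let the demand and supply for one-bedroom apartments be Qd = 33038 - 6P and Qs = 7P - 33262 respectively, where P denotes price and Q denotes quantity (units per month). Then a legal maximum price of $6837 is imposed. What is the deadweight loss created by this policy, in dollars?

In a free market, 33038 - 6P = 7P - 33262 gives the equilibrium P* = 5100, Q* = 2438.
Since 6837 is above P* = 5100, the ceiling does not bind and the free-market outcome prevails.
Since the control does not bind, no trades are prevented and deadweight loss is zero.

0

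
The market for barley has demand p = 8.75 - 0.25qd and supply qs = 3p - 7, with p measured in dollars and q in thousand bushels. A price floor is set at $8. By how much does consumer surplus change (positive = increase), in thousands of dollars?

Rearranging demand gives qd = 35 - 4p. Setting quantity demanded equal to quantity supplied, 35 - 4p = 3p - 7, gives p* = 6 and q* = 11.
The floor of 8 is above the equilibrium price 6, so it binds.
At p = 8: qd = 35 - 4·8 = 3 and qs = 3·8 - 7 = 17.
Consumer surplus without the control is ½ · (8.75 - 6) · 11 = 15.125.
With the floor, consumers buy 3 units at 8, so CS = ½ · (8.75 - 8) · 3 = 1.125.
Change in consumer surplus = 1.125 - 15.125 = -14.

-14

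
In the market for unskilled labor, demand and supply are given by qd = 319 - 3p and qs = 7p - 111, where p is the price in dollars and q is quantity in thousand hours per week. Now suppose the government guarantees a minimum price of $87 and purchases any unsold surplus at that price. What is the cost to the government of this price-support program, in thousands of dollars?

Without the control the market clears where 319 - 3p = 7p - 111, i.e. p* = 43 and q* = 190.
The floor of 87 is above the equilibrium price 43, so it binds.
At p = 87: qd = 319 - 3·87 = 58 and qs = 7·87 - 111 = 498.
Surplus = qs - qd = 440.
Government expenditure = surplus × support price = 440 × 87 = 38280.

38280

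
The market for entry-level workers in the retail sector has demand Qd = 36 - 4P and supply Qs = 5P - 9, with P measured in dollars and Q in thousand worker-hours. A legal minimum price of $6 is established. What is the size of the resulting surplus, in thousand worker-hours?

9

Without the control the market clears where 36 - 4P = 5P - 9, i.e. P* = 5 and Q* = 16.
The floor of 6 is above the equilibrium price 5, so it binds.
At P = 6: Qd = 36 - 4·6 = 12 and Qs = 5·6 - 9 = 21.
Surplus = Qs - Qd = 21 - 12 = 9.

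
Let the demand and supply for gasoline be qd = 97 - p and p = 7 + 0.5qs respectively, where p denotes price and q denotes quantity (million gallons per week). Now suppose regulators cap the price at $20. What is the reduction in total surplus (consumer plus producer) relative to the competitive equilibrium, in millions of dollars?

867

Rearranging supply gives qs = 2p - 14. In a free market, 97 - p = 2p - 14 gives the equilibrium p* = 37, q* = 60.
Because the ceiling (20) lies below the market-clearing price, it is binding.
At p = 20: qd = 97 - 20 = 77 and qs = 2·20 - 14 = 26.
Quantity traded falls to 26. At q = 26 the demand price is 97 - 26 = 71 and the supply price is (14 + 26)/2 = 20.
Deadweight loss = ½ · (71 - 20) · (60 - 26) = ½ · 51 · 34 = 867.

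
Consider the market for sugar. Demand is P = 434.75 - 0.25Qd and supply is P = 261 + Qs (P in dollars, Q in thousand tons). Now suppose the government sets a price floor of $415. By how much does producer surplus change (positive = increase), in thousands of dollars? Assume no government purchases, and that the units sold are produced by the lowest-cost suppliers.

-615

Rearranging demand gives Qd = 1739 - 4P; rearranging supply gives Qs = P - 261. Without the control the market clears where 1739 - 4P = P - 261, i.e. P* = 400 and Q* = 139.
Because the floor (415) lies above the market-clearing price, it is binding.
At P = 415: Qd = 1739 - 4·415 = 79 and Qs = 415 - 261 = 154.
Producer surplus without the control is ½ · (400 - 261) · 139 = 9660.5.
With the floor, 79 units are sold at 415. The supply price at Q = 79 is 340, so PS = ½ · [(415 - 261) + (415 - 340)] · 79 = 9045.5.
Change in producer surplus = 9045.5 - 9660.5 = -615.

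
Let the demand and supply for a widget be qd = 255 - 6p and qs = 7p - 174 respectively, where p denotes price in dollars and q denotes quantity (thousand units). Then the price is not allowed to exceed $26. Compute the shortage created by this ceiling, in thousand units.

91

In a free market, 255 - 6p = 7p - 174 gives the equilibrium p* = 33, q* = 57.
Since 26 < 33, the ceiling is binding.
At p = 26: qd = 255 - 6·26 = 99 and qs = 7·26 - 174 = 8.
Shortage = qd - qs = 99 - 8 = 91.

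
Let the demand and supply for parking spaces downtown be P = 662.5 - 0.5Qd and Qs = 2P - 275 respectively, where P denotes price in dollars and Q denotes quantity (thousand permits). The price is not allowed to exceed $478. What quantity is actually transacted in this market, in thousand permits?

525

Rearranging demand gives Qd = 1325 - 2P. Without the control the market clears where 1325 - 2P = 2P - 275, i.e. P* = 400 and Q* = 525.
Since 478 is above P* = 400, the ceiling does not bind and the free-market outcome prevails.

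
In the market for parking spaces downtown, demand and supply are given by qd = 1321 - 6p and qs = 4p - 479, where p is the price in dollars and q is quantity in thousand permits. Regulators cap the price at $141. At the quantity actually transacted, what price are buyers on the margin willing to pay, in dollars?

In a free market, 1321 - 6p = 4p - 479 gives the equilibrium p* = 180, q* = 241.
Since 141 < 180, the ceiling is binding.
At p = 141: qd = 1321 - 6·141 = 475 and qs = 4·141 - 479 = 85.
Only 85 units reach the market. On the demand curve, the marginal buyer's willingness to pay at q = 85 is (1321 - 85)/6 = 206.

206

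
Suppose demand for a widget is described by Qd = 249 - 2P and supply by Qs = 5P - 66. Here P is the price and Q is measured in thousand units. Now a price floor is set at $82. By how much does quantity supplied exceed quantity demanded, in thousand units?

Equilibrium: 249 - 2P = 5P - 66, so 315 = 7P and P* = 45, Q* = 159.
Since 82 > 45, the floor is binding.
At P = 82: Qd = 249 - 2·82 = 85 and Qs = 5·82 - 66 = 344.
Surplus = Qs - Qd = 344 - 85 = 259.

259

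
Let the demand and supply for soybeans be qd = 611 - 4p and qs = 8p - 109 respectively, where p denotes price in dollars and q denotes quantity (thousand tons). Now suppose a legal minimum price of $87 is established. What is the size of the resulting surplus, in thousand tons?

Equilibrium: 611 - 4p = 8p - 109, so 720 = 12p and p* = 60, q* = 371.
Because the floor (87) lies above the market-clearing price, it is binding.
At p = 87: qd = 611 - 4·87 = 263 and qs = 8·87 - 109 = 587.
Surplus = qs - qd = 587 - 263 = 324.

324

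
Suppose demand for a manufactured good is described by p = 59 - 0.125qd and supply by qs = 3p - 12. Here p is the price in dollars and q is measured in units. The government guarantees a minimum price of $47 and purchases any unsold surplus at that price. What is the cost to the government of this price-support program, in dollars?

Rearranging demand gives qd = 472 - 8p. Without the control the market clears where 472 - 8p = 3p - 12, i.e. p* = 44 and q* = 120.
The floor of 47 is above the equilibrium price 44, so it binds.
At p = 47: qd = 472 - 8·47 = 96 and qs = 3·47 - 12 = 129.
Surplus = qs - qd = 33.
Government expenditure = surplus × support price = 33 × 47 = 1551.

1551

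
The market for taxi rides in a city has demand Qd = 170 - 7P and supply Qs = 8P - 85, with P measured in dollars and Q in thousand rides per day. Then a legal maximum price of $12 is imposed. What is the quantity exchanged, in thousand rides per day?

In a free market, 170 - 7P = 8P - 85 gives the equilibrium P* = 17, Q* = 51.
Because the ceiling (12) lies below the market-clearing price, it is binding.
At P = 12: Qd = 170 - 7·12 = 86 and Qs = 8·12 - 85 = 11.
The quantity actually transacted is the short side, supply: 11.

11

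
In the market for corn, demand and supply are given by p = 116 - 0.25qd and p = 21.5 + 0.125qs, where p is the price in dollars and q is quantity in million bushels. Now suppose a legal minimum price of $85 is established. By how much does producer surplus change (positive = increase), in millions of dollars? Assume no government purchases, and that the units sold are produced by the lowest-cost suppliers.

Rearranging demand gives qd = 464 - 4p; rearranging supply gives qs = 8p - 172. Setting quantity demanded equal to quantity supplied, 464 - 4p = 8p - 172, gives p* = 53 and q* = 252.
Because the floor (85) lies above the market-clearing price, it is binding.
At p = 85: qd = 464 - 4·85 = 124 and qs = 8·85 - 172 = 508.
Producer surplus without the control is ½ · (53 - 21.5) · 252 = 3969.
With the floor, 124 units are sold at 85. The supply price at q = 124 is 37, so PS = ½ · [(85 - 21.5) + (85 - 37)] · 124 = 6913.
Change in producer surplus = 6913 - 3969 = 2944.

2944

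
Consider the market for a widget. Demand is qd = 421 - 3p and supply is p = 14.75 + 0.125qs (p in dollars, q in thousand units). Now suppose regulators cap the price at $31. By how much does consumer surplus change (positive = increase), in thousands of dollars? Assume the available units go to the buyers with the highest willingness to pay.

-1116

Rearranging supply gives qs = 8p - 118. In a free market, 421 - 3p = 8p - 118 gives the equilibrium p* = 49, q* = 274.
Since 31 < 49, the ceiling is binding.
At p = 31: qd = 421 - 3·31 = 328 and qs = 8·31 - 118 = 130.
Consumer surplus without the control is ½ · (421/3 - 49) · 274 = 37538/3.
With the ceiling, 130 units are sold at 31 (assume they go to the highest-value buyers). The demand price at q = 130 is 97, so CS = ½ · [(421/3 - 31) + (97 - 31)] · 130 = 34190/3.
Change in consumer surplus = 34190/3 - 37538/3 = -1116.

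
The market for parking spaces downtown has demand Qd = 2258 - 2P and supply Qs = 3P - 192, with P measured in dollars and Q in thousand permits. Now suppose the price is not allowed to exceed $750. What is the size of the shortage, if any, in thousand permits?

0

Without the control the market clears where 2258 - 2P = 3P - 192, i.e. P* = 490 and Q* = 1278.
The ceiling of 750 is above the equilibrium price 490, so it is not binding; the market clears at P* = 490, Q* = 1278.
Since the control does not bind, there is no shortage.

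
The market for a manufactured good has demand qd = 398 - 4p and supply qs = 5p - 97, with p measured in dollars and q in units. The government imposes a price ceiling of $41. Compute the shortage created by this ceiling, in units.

126

Equilibrium: 398 - 4p = 5p - 97, so 495 = 9p and p* = 55, q* = 178.
Because the ceiling (41) lies below the market-clearing price, it is binding.
At p = 41: qd = 398 - 4·41 = 234 and qs = 5·41 - 97 = 108.
Shortage = qd - qs = 234 - 108 = 126.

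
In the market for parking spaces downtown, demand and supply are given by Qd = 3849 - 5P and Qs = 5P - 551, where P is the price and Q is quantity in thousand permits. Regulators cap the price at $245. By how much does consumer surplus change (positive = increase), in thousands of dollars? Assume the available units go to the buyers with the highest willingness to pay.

36367.5

In a free market, 3849 - 5P = 5P - 551 gives the equilibrium P* = 440, Q* = 1649.
Because the ceiling (245) lies below the market-clearing price, it is binding.
At P = 245: Qd = 3849 - 5·245 = 2624 and Qs = 5·245 - 551 = 674.
Consumer surplus without the control is ½ · (769.8 - 440) · 1649 = 271920.1.
With the ceiling, 674 units are sold at 245 (assume they go to the highest-value buyers). The demand price at Q = 674 is 635, so CS = ½ · [(769.8 - 245) + (635 - 245)] · 674 = 308287.6.
Change in consumer surplus = 308287.6 - 271920.1 = 36367.5.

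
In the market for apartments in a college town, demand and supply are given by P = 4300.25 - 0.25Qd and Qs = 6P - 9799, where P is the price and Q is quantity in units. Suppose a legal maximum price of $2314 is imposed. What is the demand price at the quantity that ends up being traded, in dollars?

3279

Rearranging demand gives Qd = 17201 - 4P. In a free market, 17201 - 4P = 6P - 9799 gives the equilibrium P* = 2700, Q* = 6401.
The ceiling of 2314 is below the equilibrium price 2700, so it binds.
At P = 2314: Qd = 17201 - 4·2314 = 7945 and Qs = 6·2314 - 9799 = 4085.
Only 4085 units reach the market. On the demand curve, the marginal buyer's willingness to pay at Q = 4085 is (17201 - 4085)/4 = 3279.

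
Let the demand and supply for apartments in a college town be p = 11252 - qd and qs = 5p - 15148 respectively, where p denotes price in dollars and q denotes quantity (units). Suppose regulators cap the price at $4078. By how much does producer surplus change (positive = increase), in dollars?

Rearranging demand gives qd = 11252 - p. Setting quantity demanded equal to quantity supplied, 11252 - p = 5p - 15148, gives p* = 4400 and q* = 6852.
Because the ceiling (4078) lies below the market-clearing price, it is binding.
At p = 4078: qd = 11252 - 4078 = 7174 and qs = 5·4078 - 15148 = 5242.
Producer surplus without the control is ½ · (4400 - 3029.6) · 6852 = 4694990.4.
With the ceiling, producers sell 5242 units at 4078, so PS = ½ · (4078 - 3029.6) · 5242 = 2747856.4.
Change in producer surplus = 2747856.4 - 4694990.4 = -1947134.

-1947134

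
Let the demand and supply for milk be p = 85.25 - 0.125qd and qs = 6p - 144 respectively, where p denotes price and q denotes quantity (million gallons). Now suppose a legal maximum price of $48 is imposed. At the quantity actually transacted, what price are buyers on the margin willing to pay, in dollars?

67.25

Rearranging demand gives qd = 682 - 8p. Setting quantity demanded equal to quantity supplied, 682 - 8p = 6p - 144, gives p* = 59 and q* = 210.
Because the ceiling (48) lies below the market-clearing price, it is binding.
At p = 48: qd = 682 - 8·48 = 298 and qs = 6·48 - 144 = 144.
Only 144 units reach the market. On the demand curve, the marginal buyer's willingness to pay at q = 144 is (682 - 144)/8 = 67.25.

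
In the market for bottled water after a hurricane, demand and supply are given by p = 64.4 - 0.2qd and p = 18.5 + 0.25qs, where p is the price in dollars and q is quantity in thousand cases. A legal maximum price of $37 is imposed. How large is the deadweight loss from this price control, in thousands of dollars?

Rearranging demand gives qd = 322 - 5p; rearranging supply gives qs = 4p - 74. Setting quantity demanded equal to quantity supplied, 322 - 5p = 4p - 74, gives p* = 44 and q* = 102.
The ceiling of 37 is below the equilibrium price 44, so it binds.
At p = 37: qd = 322 - 5·37 = 137 and qs = 4·37 - 74 = 74.
Quantity traded falls to 74. At q = 74 the demand price is (322 - 74)/5 = 49.6 and the supply price is (74 + 74)/4 = 37.
Deadweight loss = ½ · (49.6 - 37) · (102 - 74) = ½ · 12.6 · 28 = 176.4.

176.4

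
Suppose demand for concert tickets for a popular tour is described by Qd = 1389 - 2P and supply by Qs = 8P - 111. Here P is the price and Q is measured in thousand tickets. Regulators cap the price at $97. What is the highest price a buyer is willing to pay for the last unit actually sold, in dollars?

In a free market, 1389 - 2P = 8P - 111 gives the equilibrium P* = 150, Q* = 1089.
Since 97 < 150, the ceiling is binding.
At P = 97: Qd = 1389 - 2·97 = 1195 and Qs = 8·97 - 111 = 665.
Only 665 units reach the market. On the demand curve, the marginal buyer's willingness to pay at Q = 665 is (1389 - 665)/2 = 362.

362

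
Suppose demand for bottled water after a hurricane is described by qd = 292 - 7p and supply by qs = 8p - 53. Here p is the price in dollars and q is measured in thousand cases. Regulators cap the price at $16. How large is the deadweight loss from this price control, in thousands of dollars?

420

In a free market, 292 - 7p = 8p - 53 gives the equilibrium p* = 23, q* = 131.
The ceiling of 16 is below the equilibrium price 23, so it binds.
At p = 16: qd = 292 - 7·16 = 180 and qs = 8·16 - 53 = 75.
Quantity traded falls to 75. At q = 75 the demand price is (292 - 75)/7 = 31 and the supply price is (53 + 75)/8 = 16.
Deadweight loss = ½ · (31 - 16) · (131 - 75) = ½ · 15 · 56 = 420.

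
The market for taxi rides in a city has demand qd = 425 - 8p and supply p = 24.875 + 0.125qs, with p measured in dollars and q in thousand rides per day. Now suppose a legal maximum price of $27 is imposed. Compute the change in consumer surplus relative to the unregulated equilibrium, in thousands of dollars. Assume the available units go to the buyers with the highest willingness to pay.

Rearranging supply gives qs = 8p - 199. Equilibrium: 425 - 8p = 8p - 199, so 624 = 16p and p* = 39, q* = 113.
The ceiling of 27 is below the equilibrium price 39, so it binds.
At p = 27: qd = 425 - 8·27 = 209 and qs = 8·27 - 199 = 17.
Consumer surplus without the control is ½ · (53.125 - 39) · 113 = 798.0625.
With the ceiling, 17 units are sold at 27 (assume they go to the highest-value buyers). The demand price at q = 17 is 51, so CS = ½ · [(53.125 - 27) + (51 - 27)] · 17 = 426.0625.
Change in consumer surplus = 426.0625 - 798.0625 = -372.

-372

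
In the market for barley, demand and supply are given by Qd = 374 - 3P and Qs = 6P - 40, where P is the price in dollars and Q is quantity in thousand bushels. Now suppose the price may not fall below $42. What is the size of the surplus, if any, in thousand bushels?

Equilibrium: 374 - 3P = 6P - 40, so 414 = 9P and P* = 46, Q* = 236.
The floor of 42 is below the equilibrium price 46, so it is not binding; the market clears at P* = 46, Q* = 236.
Since the control does not bind, there is no surplus.

0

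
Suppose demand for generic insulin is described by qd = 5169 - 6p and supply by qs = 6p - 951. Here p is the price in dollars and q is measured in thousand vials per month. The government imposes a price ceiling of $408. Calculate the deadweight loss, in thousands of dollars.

In a free market, 5169 - 6p = 6p - 951 gives the equilibrium p* = 510, q* = 2109.
The ceiling of 408 is below the equilibrium price 510, so it binds.
At p = 408: qd = 5169 - 6·408 = 2721 and qs = 6·408 - 951 = 1497.
Quantity traded falls to 1497. At q = 1497 the demand price is (5169 - 1497)/6 = 612 and the supply price is (951 + 1497)/6 = 408.
Deadweight loss = ½ · (612 - 408) · (2109 - 1497) = ½ · 204 · 612 = 62424.

62424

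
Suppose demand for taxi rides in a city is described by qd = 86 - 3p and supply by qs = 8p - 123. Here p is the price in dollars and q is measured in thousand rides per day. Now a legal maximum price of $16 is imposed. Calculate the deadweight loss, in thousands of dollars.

132

Without the control the market clears where 86 - 3p = 8p - 123, i.e. p* = 19 and q* = 29.
Since 16 < 19, the ceiling is binding.
At p = 16: qd = 86 - 3·16 = 38 and qs = 8·16 - 123 = 5.
Quantity traded falls to 5. At q = 5 the demand price is (86 - 5)/3 = 27 and the supply price is (123 + 5)/8 = 16.
Deadweight loss = ½ · (27 - 16) · (29 - 5) = ½ · 11 · 24 = 132.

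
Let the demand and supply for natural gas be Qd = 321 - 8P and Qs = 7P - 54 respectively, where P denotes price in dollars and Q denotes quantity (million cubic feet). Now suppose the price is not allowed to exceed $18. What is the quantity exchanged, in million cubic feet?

72

Setting quantity demanded equal to quantity supplied, 321 - 8P = 7P - 54, gives P* = 25 and Q* = 121.
Because the ceiling (18) lies below the market-clearing price, it is binding.
At P = 18: Qd = 321 - 8·18 = 177 and Qs = 7·18 - 54 = 72.
The quantity actually transacted is the short side, supply: 72.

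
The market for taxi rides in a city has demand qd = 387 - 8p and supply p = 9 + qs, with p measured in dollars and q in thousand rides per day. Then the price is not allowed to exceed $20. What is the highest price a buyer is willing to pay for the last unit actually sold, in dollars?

Rearranging supply gives qs = p - 9. Equilibrium: 387 - 8p = p - 9, so 396 = 9p and p* = 44, q* = 35.
Because the ceiling (20) lies below the market-clearing price, it is binding.
At p = 20: qd = 387 - 8·20 = 227 and qs = 20 - 9 = 11.
Only 11 units reach the market. On the demand curve, the marginal buyer's willingness to pay at q = 11 is (387 - 11)/8 = 47.

47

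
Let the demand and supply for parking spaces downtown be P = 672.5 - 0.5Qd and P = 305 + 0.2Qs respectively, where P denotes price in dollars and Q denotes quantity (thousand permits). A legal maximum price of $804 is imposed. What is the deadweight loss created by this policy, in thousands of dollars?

0

Rearranging demand gives Qd = 1345 - 2P; rearranging supply gives Qs = 5P - 1525. Without the control the market clears where 1345 - 2P = 5P - 1525, i.e. P* = 410 and Q* = 525.
Since 804 is above P* = 410, the ceiling does not bind and the free-market outcome prevails.
Since the control does not bind, no trades are prevented and deadweight loss is zero.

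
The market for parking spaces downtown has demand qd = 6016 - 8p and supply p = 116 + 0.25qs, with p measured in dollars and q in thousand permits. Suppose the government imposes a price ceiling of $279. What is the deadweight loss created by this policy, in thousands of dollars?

204363

Rearranging supply gives qs = 4p - 464. In a free market, 6016 - 8p = 4p - 464 gives the equilibrium p* = 540, q* = 1696.
Since 279 < 540, the ceiling is binding.
At p = 279: qd = 6016 - 8·279 = 3784 and qs = 4·279 - 464 = 652.
Quantity traded falls to 652. At q = 652 the demand price is (6016 - 652)/8 = 670.5 and the supply price is (464 + 652)/4 = 279.
Deadweight loss = ½ · (670.5 - 279) · (1696 - 652) = ½ · 391.5 · 1044 = 204363.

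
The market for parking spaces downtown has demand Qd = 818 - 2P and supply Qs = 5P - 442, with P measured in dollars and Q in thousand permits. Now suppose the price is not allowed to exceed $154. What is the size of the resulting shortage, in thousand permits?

Without the control the market clears where 818 - 2P = 5P - 442, i.e. P* = 180 and Q* = 458.
Since 154 < 180, the ceiling is binding.
At P = 154: Qd = 818 - 2·154 = 510 and Qs = 5·154 - 442 = 328.
Shortage = Qd - Qs = 510 - 328 = 182.

182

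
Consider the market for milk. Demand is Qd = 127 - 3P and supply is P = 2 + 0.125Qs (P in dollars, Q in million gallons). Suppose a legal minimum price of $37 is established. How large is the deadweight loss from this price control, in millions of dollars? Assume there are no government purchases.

1188

Rearranging supply gives Qs = 8P - 16. Equilibrium: 127 - 3P = 8P - 16, so 143 = 11P and P* = 13, Q* = 88.
Since 37 > 13, the floor is binding.
At P = 37: Qd = 127 - 3·37 = 16 and Qs = 8·37 - 16 = 280.
Quantity traded falls to 16. At Q = 16 the demand price is (127 - 16)/3 = 37 and the supply price is (16 + 16)/8 = 4.
Deadweight loss = ½ · (37 - 4) · (88 - 16) = ½ · 33 · 72 = 1188.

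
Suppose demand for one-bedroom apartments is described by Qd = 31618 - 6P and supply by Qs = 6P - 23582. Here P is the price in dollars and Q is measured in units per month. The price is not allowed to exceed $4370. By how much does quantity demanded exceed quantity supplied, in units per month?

Equilibrium: 31618 - 6P = 6P - 23582, so 55200 = 12P and P* = 4600, Q* = 4018.
Since 4370 < 4600, the ceiling is binding.
At P = 4370: Qd = 31618 - 6·4370 = 5398 and Qs = 6·4370 - 23582 = 2638.
Shortage = Qd - Qs = 5398 - 2638 = 2760.

2760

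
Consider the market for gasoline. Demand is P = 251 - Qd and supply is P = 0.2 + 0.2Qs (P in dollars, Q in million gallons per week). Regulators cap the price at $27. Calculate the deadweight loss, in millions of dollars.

Rearranging demand gives Qd = 251 - P; rearranging supply gives Qs = 5P - 1. Setting quantity demanded equal to quantity supplied, 251 - P = 5P - 1, gives P* = 42 and Q* = 209.
Because the ceiling (27) lies below the market-clearing price, it is binding.
At P = 27: Qd = 251 - 27 = 224 and Qs = 5·27 - 1 = 134.
Quantity traded falls to 134. At Q = 134 the demand price is 251 - 134 = 117 and the supply price is (1 + 134)/5 = 27.
Deadweight loss = ½ · (117 - 27) · (209 - 134) = ½ · 90 · 75 = 3375.

3375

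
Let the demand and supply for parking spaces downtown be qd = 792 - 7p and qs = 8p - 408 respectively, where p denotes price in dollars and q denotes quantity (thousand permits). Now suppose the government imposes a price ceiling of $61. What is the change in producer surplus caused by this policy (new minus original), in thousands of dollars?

-2964

Setting quantity demanded equal to quantity supplied, 792 - 7p = 8p - 408, gives p* = 80 and q* = 232.
Since 61 < 80, the ceiling is binding.
At p = 61: qd = 792 - 7·61 = 365 and qs = 8·61 - 408 = 80.
Producer surplus without the control is ½ · (80 - 51) · 232 = 3364.
With the ceiling, producers sell 80 units at 61, so PS = ½ · (61 - 51) · 80 = 400.
Change in producer surplus = 400 - 3364 = -2964.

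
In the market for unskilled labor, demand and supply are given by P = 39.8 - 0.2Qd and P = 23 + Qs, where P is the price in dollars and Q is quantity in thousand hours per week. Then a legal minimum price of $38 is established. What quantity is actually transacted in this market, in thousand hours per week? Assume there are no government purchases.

9

Rearranging demand gives Qd = 199 - 5P; rearranging supply gives Qs = P - 23. Setting quantity demanded equal to quantity supplied, 199 - 5P = P - 23, gives P* = 37 and Q* = 14.
Because the floor (38) lies above the market-clearing price, it is binding.
At P = 38: Qd = 199 - 5·38 = 9 and Qs = 38 - 23 = 15.
The quantity actually transacted is the short side, demand: 9.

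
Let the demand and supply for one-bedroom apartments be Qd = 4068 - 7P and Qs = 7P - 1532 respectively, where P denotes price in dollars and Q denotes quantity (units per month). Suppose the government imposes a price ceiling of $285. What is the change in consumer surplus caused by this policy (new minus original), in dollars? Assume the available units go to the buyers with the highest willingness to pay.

Equilibrium: 4068 - 7P = 7P - 1532, so 5600 = 14P and P* = 400, Q* = 1268.
Because the ceiling (285) lies below the market-clearing price, it is binding.
At P = 285: Qd = 4068 - 7·285 = 2073 and Qs = 7·285 - 1532 = 463.
Consumer surplus without the control is ½ · (4068/7 - 400) · 1268 = 803912/7.
With the ceiling, 463 units are sold at 285 (assume they go to the highest-value buyers). The demand price at Q = 463 is 515, so CS = ½ · [(4068/7 - 285) + (515 - 285)] · 463 = 1705229/14.
Change in consumer surplus = 1705229/14 - 803912/7 = 6957.5.

6957.5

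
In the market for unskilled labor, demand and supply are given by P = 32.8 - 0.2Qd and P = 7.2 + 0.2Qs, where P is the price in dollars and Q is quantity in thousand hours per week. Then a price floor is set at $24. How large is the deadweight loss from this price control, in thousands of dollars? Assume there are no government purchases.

80

Rearranging demand gives Qd = 164 - 5P; rearranging supply gives Qs = 5P - 36. Equilibrium: 164 - 5P = 5P - 36, so 200 = 10P and P* = 20, Q* = 64.
Since 24 > 20, the floor is binding.
At P = 24: Qd = 164 - 5·24 = 44 and Qs = 5·24 - 36 = 84.
Quantity traded falls to 44. At Q = 44 the demand price is (164 - 44)/5 = 24 and the supply price is (36 + 44)/5 = 16.
Deadweight loss = ½ · (24 - 16) · (64 - 44) = ½ · 8 · 20 = 80.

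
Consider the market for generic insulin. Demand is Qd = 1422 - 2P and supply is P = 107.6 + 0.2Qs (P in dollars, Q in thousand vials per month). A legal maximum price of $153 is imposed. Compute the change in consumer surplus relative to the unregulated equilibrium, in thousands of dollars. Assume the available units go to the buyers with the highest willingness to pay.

-71977.25

Rearranging supply gives Qs = 5P - 538. Without the control the market clears where 1422 - 2P = 5P - 538, i.e. P* = 280 and Q* = 862.
Because the ceiling (153) lies below the market-clearing price, it is binding.
At P = 153: Qd = 1422 - 2·153 = 1116 and Qs = 5·153 - 538 = 227.
Consumer surplus without the control is ½ · (711 - 280) · 862 = 185761.
With the ceiling, 227 units are sold at 153 (assume they go to the highest-value buyers). The demand price at Q = 227 is 597.5, so CS = ½ · [(711 - 153) + (597.5 - 153)] · 227 = 113783.75.
Change in consumer surplus = 113783.75 - 185761 = -71977.25.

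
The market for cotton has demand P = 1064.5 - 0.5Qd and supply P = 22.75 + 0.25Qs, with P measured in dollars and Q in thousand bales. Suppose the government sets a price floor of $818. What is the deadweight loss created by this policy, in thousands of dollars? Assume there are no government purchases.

301056

Rearranging demand gives Qd = 2129 - 2P; rearranging supply gives Qs = 4P - 91. Equilibrium: 2129 - 2P = 4P - 91, so 2220 = 6P and P* = 370, Q* = 1389.
Because the floor (818) lies above the market-clearing price, it is binding.
At P = 818: Qd = 2129 - 2·818 = 493 and Qs = 4·818 - 91 = 3181.
Quantity traded falls to 493. At Q = 493 the demand price is (2129 - 493)/2 = 818 and the supply price is (91 + 493)/4 = 146.
Deadweight loss = ½ · (818 - 146) · (1389 - 493) = ½ · 672 · 896 = 301056.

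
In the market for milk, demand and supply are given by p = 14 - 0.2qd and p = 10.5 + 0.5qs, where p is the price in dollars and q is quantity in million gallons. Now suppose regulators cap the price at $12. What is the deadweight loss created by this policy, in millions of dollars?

Rearranging demand gives qd = 70 - 5p; rearranging supply gives qs = 2p - 21. In a free market, 70 - 5p = 2p - 21 gives the equilibrium p* = 13, q* = 5.
Since 12 < 13, the ceiling is binding.
At p = 12: qd = 70 - 5·12 = 10 and qs = 2·12 - 21 = 3.
Quantity traded falls to 3. At q = 3 the demand price is (70 - 3)/5 = 13.4 and the supply price is (21 + 3)/2 = 12.
Deadweight loss = ½ · (13.4 - 12) · (5 - 3) = ½ · 1.4 · 2 = 1.4.

1.4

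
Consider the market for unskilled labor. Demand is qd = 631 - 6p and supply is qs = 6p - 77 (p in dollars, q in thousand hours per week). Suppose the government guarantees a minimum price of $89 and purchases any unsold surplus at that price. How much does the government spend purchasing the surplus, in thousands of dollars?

32040

Without the control the market clears where 631 - 6p = 6p - 77, i.e. p* = 59 and q* = 277.
Because the floor (89) lies above the market-clearing price, it is binding.
At p = 89: qd = 631 - 6·89 = 97 and qs = 6·89 - 77 = 457.
Surplus = qs - qd = 360.
Government expenditure = surplus × support price = 360 × 89 = 32040.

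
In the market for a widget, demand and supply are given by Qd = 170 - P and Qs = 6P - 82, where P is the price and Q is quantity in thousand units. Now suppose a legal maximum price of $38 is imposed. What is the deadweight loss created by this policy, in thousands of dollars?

0

In a free market, 170 - P = 6P - 82 gives the equilibrium P* = 36, Q* = 134.
Since 38 is above P* = 36, the ceiling does not bind and the free-market outcome prevails.
Since the control does not bind, no trades are prevented and deadweight loss is zero.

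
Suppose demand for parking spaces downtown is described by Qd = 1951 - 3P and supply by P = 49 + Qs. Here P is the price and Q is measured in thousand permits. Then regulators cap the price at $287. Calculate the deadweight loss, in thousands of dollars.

30246

Rearranging supply gives Qs = P - 49. Without the control the market clears where 1951 - 3P = P - 49, i.e. P* = 500 and Q* = 451.
The ceiling of 287 is below the equilibrium price 500, so it binds.
At P = 287: Qd = 1951 - 3·287 = 1090 and Qs = 287 - 49 = 238.
Quantity traded falls to 238. At Q = 238 the demand price is (1951 - 238)/3 = 571 and the supply price is 49 + 238 = 287.
Deadweight loss = ½ · (571 - 287) · (451 - 238) = ½ · 284 · 213 = 30246.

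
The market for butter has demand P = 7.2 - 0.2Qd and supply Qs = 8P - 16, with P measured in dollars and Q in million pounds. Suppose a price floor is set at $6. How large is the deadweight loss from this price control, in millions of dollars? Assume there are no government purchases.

Rearranging demand gives Qd = 36 - 5P. Setting quantity demanded equal to quantity supplied, 36 - 5P = 8P - 16, gives P* = 4 and Q* = 16.
Because the floor (6) lies above the market-clearing price, it is binding.
At P = 6: Qd = 36 - 5·6 = 6 and Qs = 8·6 - 16 = 32.
Quantity traded falls to 6. At Q = 6 the demand price is (36 - 6)/5 = 6 and the supply price is (16 + 6)/8 = 2.75.
Deadweight loss = ½ · (6 - 2.75) · (16 - 6) = ½ · 3.25 · 10 = 16.25.

16.25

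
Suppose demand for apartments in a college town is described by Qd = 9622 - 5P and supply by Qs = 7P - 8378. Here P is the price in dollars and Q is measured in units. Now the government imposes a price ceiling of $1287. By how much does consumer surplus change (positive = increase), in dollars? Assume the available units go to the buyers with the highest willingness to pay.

Equilibrium: 9622 - 5P = 7P - 8378, so 18000 = 12P and P* = 1500, Q* = 2122.
Because the ceiling (1287) lies below the market-clearing price, it is binding.
At P = 1287: Qd = 9622 - 5·1287 = 3187 and Qs = 7·1287 - 8378 = 631.
Consumer surplus without the control is ½ · (1924.4 - 1500) · 2122 = 450288.4.
With the ceiling, 631 units are sold at 1287 (assume they go to the highest-value buyers). The demand price at Q = 631 is 1798.2, so CS = ½ · [(1924.4 - 1287) + (1798.2 - 1287)] · 631 = 362383.3.
Change in consumer surplus = 362383.3 - 450288.4 = -87905.1.

-87905.1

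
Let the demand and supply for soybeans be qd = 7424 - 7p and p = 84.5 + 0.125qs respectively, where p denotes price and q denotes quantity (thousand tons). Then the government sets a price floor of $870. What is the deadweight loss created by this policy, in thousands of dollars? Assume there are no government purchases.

714656.25

Rearranging supply gives qs = 8p - 676. Equilibrium: 7424 - 7p = 8p - 676, so 8100 = 15p and p* = 540, q* = 3644.
Because the floor (870) lies above the market-clearing price, it is binding.
At p = 870: qd = 7424 - 7·870 = 1334 and qs = 8·870 - 676 = 6284.
Quantity traded falls to 1334. At q = 1334 the demand price is (7424 - 1334)/7 = 870 and the supply price is (676 + 1334)/8 = 251.25.
Deadweight loss = ½ · (870 - 251.25) · (3644 - 1334) = ½ · 618.75 · 2310 = 714656.25.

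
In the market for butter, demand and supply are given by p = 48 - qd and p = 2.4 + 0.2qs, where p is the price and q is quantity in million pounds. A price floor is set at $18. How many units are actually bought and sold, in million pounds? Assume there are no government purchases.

Rearranging demand gives qd = 48 - p; rearranging supply gives qs = 5p - 12. Setting quantity demanded equal to quantity supplied, 48 - p = 5p - 12, gives p* = 10 and q* = 38.
The floor of 18 is above the equilibrium price 10, so it binds.
At p = 18: qd = 48 - 18 = 30 and qs = 5·18 - 12 = 78.
The quantity actually transacted is the short side, demand: 30.

30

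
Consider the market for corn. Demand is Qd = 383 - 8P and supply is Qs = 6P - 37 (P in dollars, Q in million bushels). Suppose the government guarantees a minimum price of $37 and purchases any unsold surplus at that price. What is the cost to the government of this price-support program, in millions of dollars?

In a free market, 383 - 8P = 6P - 37 gives the equilibrium P* = 30, Q* = 143.
Because the floor (37) lies above the market-clearing price, it is binding.
At P = 37: Qd = 383 - 8·37 = 87 and Qs = 6·37 - 37 = 185.
Surplus = Qs - Qd = 98.
Government expenditure = surplus × support price = 98 × 37 = 3626.

3626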